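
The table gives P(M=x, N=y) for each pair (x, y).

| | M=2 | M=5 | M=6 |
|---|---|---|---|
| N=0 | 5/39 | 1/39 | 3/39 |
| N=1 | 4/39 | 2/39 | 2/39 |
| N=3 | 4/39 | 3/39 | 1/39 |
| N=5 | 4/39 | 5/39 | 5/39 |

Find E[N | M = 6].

30/11

P(M = 6) = 11/39.
Σ N·P over the event = 0·(3/39) + 1·(2/39) + 3·(1/39) + 5·(5/39) = 10/13.
E[N | M = 6] = (10/13) / (11/39) = 30/11.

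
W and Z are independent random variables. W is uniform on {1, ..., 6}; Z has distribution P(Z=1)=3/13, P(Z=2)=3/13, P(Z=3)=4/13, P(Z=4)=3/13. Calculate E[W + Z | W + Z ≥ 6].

P(W + Z ≥ 6) = 23/39.
Summing (W+Z)·P(x,y) over outcomes with W + Z ≥ 6 gives 57/13.
E[W + Z | W + Z ≥ 6] = (57/13) / (23/39) = 171/23.

171/23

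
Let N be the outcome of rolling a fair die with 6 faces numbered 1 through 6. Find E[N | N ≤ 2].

Given N ≤ 2, N is equally likely to be any of {1, 2}.
E[N | N ≤ 2] = (1 + 2) / 2 = 3/2.

3/2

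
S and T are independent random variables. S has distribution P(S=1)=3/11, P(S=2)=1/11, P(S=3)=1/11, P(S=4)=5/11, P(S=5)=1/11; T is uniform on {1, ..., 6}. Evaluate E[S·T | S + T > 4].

37/3

P(S + T > 4) = 9/11.
Summing ST·P(x,y) over outcomes with S + T > 4 gives 111/11.
E[S·T | S + T > 4] = (111/11) / (9/11) = 37/3.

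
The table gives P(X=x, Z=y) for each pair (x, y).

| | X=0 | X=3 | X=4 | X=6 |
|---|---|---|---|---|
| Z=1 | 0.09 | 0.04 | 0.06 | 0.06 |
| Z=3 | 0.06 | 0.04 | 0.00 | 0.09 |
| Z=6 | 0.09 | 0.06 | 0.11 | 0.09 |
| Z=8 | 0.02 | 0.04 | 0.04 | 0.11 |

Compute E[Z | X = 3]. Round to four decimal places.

P(X = 3) = 0.18.
Σ Z·P over the event = 1·(0.04) + 3·(0.04) + 6·(0.06) + 8·(0.04) = 0.84.
E[Z | X = 3] = (0.84) / (0.18) = 4.6667.

4.6667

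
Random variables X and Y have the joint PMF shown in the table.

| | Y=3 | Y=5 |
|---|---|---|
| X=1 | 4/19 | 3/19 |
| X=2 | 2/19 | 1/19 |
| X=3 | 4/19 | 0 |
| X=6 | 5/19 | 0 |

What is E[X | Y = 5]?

P(Y = 5) = 4/19.
Σ X·P over the event = 1·(3/19) + 2·(1/19) = 5/19.
E[X | Y = 5] = (5/19) / (4/19) = 5/4.

5/4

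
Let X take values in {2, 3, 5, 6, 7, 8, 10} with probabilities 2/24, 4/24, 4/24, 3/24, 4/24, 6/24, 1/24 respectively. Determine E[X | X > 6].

86/11

P(X > 6) = 11/24.
Σ over the event: 7·1/6 + 8·1/4 + 10·1/24 = 43/12.
E[X | X > 6] = (43/12) / (11/24) = 86/11.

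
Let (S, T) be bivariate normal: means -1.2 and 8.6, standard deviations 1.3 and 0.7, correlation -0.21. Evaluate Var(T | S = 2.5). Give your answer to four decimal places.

For a bivariate normal, Var(T | S=x) = σ_T²(1 − ρ²).
Var(T | S=2.5) = (0.7)²·(1 − (-0.21)²) = 0.49·0.9559 = 0.4684.

0.4684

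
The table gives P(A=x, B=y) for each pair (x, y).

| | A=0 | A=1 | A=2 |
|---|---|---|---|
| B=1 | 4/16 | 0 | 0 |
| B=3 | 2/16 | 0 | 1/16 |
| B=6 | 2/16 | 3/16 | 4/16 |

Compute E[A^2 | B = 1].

0

P(B = 1) = 1/4.
Σ A^2·P over the event = 0·(4/16) = 0.
E[A^2 | B = 1] = (0) / (1/4) = 0.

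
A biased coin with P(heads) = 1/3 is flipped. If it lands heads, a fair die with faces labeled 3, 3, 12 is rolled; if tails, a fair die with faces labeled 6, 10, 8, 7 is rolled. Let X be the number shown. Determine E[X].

E[X | heads] = (3+3+12)/3 = 6.
E[X | tails] = (6+10+8+7)/4 = 31/4.
E[X] = (1/3)·(6) + (2/3)·(31/4) = 43/6.

43/6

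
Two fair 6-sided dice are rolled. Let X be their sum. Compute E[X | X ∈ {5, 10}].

50/7

P(X ∈ {5, 10}) = 7/36.
Σ over the event: 5·1/9 + 10·1/12 = 25/18.
E[X | X ∈ {5, 10}] = (25/18) / (7/36) = 50/7.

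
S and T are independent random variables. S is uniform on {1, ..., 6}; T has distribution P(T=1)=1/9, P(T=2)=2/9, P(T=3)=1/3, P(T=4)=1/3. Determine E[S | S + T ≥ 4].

P(S + T ≥ 4) = 25/27.
Summing S·P(x,y) over outcomes with S + T ≥ 4 gives 92/27.
E[S | S + T ≥ 4] = (92/27) / (25/27) = 92/25.

92/25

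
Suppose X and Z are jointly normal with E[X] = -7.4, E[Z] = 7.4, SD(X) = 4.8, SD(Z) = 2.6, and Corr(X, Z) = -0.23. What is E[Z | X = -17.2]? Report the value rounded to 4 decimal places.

E[Z | X=x] = μ_Z + ρ(σ_Z/σ_X)(x − μ_X) for jointly normal variables.
E[Z | X=-17.2] = 7.4 + (-0.23)·(2.6/4.8)·(-17.2 − (-7.4)) = 7.4 + (-0.12458)·(-9.8) = 8.6209.

8.6209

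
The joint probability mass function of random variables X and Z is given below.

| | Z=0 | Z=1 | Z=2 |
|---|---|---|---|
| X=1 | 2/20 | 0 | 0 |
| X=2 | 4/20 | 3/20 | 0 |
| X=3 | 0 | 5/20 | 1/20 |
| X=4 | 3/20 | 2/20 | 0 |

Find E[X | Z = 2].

P(Z = 2) = 1/20.
Σ X·P over the event = 3·(1/20) = 3/20.
E[X | Z = 2] = (3/20) / (1/20) = 3.

3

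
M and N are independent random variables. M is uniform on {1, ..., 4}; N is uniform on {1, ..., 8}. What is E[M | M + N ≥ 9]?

3

P(M + N ≥ 9) = 5/16.
Summing M·P(x,y) over outcomes with M + N ≥ 9 gives 15/16.
E[M | M + N ≥ 9] = (15/16) / (5/16) = 3.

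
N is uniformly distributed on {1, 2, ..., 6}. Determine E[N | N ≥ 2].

Given N ≥ 2, N is equally likely to be any of {2, 3, 4, 5, 6}.
E[N | N ≥ 2] = (2 + 3 + 4 + 5 + 6) / 5 = 4.

4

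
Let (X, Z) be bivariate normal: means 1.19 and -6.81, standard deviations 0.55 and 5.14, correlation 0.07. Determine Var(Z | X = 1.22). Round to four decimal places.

Var(Z | X=x) = (1 − ρ²)·σ_Z².
Var(Z | X=1.22) = (5.14)²·(1 − (0.07)²) = 26.4196·0.9951 = 26.2901.

26.2901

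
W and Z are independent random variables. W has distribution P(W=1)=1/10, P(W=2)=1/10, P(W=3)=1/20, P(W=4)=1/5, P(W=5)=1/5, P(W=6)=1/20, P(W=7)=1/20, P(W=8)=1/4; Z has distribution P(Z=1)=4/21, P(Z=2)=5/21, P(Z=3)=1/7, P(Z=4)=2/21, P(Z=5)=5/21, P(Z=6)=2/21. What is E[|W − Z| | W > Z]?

P(W > Z) = 19/30.
Summing |W−Z|·P(x,y) over outcomes with W > Z gives 457/210.
E[|W − Z| | W > Z] = (457/210) / (19/30) = 457/133.

457/133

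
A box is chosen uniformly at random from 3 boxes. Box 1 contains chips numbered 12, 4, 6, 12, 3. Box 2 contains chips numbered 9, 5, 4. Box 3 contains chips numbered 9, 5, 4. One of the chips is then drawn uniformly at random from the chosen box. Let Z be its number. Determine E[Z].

E[Z | box 1] = (12+4+6+12+3)/5 = 37/5.
E[Z | box 2] = (9+5+4)/3 = 6.
E[Z | box 3] = (9+5+4)/3 = 6.
E[Z] = (1/3)·(37/5) + (1/3)·(6) + (1/3)·(6) = 97/15.

97/15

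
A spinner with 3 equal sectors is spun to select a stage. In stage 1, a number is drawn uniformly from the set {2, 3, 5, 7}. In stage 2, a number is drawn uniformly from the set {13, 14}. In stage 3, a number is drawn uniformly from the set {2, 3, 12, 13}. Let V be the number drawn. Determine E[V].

101/12

E[V | stage 1] = (2+3+5+7)/4 = 17/4.
E[V | stage 2] = (13+14)/2 = 27/2.
E[V | stage 3] = (2+3+12+13)/4 = 15/2.
By the law of total expectation,
E[V] = (1/3)·(17/4) + (1/3)·(27/2) + (1/3)·(15/2) = 101/12.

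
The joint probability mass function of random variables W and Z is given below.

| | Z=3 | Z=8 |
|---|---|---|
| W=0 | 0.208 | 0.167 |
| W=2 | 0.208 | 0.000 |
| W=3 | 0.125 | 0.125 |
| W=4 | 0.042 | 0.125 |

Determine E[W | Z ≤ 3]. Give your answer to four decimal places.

1.6449

P(Z ≤ 3) = 0.583.
Σ W·P over the event = 0·(0.208) + 2·(0.208) + 3·(0.125) + 4·(0.042) = 0.959.
E[W | Z ≤ 3] = (0.959) / (0.583) = 1.6449.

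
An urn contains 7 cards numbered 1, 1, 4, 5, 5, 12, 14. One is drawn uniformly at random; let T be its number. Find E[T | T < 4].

P(T < 4) = 2/7.
Σ over the event: 1·2/7 = 2/7.
E[T | T < 4] = (2/7) / (2/7) = 1.

1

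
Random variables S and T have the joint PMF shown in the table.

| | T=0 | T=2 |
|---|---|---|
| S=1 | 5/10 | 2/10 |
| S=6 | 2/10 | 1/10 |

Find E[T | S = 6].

P(S = 6) = 3/10.
Σ T·P over the event = 0·(2/10) + 2·(1/10) = 1/5.
E[T | S = 6] = (1/5) / (3/10) = 2/3.

2/3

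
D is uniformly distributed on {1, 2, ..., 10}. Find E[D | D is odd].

Given D is odd, D is equally likely to be any of {1, 3, 5, 7, 9}.
E[D | D is odd] = (1 + 3 + 5 + 7 + 9) / 5 = 5.

5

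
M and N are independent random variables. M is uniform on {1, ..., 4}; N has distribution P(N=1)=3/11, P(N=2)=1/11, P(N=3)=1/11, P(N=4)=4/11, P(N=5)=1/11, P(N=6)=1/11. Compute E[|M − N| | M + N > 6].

25/16

P(M + N > 6) = 4/11.
Summing |M−N|·P(x,y) over outcomes with M + N > 6 gives 25/44.
E[|M − N| | M + N > 6] = (25/44) / (4/11) = 25/16.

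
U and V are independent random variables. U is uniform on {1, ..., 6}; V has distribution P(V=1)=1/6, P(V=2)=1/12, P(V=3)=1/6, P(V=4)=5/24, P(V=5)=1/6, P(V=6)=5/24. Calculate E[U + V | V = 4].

15/2

P(V = 4) = 5/24.
Summing (U+V)·P(x,y) over outcomes with V = 4 gives 25/16.
E[U + V | V = 4] = (25/16) / (5/24) = 15/2.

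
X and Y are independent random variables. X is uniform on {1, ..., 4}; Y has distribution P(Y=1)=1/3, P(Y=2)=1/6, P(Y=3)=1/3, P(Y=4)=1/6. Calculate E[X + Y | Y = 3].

11/2

P(Y = 3) = 1/3.
Summing (X+Y)·P(x,y) over outcomes with Y = 3 gives 11/6.
E[X + Y | Y = 3] = (11/6) / (1/3) = 11/2.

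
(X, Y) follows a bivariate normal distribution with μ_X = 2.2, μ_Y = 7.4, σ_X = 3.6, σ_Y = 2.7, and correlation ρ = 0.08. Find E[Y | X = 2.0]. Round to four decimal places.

The regression of Y on X has slope ρ·σ_Y/σ_X and passes through (μ_X, μ_Y).
E[Y | X=2.0] = 7.4 + (0.08)·(2.7/3.6)·(2.0 − (2.2)) = 7.4 + (0.06)·(-0.2) = 7.3880.

7.3880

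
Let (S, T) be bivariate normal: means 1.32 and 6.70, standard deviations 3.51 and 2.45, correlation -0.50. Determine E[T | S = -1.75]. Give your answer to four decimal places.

E[T | S=x] = μ_T + ρ(σ_T/σ_S)(x − μ_S) for jointly normal variables.
E[T | S=-1.75] = 6.70 + (-0.50)·(2.45/3.51)·(-1.75 − (1.32)) = 6.70 + (-0.349)·(-3.07) = 7.7714.

7.7714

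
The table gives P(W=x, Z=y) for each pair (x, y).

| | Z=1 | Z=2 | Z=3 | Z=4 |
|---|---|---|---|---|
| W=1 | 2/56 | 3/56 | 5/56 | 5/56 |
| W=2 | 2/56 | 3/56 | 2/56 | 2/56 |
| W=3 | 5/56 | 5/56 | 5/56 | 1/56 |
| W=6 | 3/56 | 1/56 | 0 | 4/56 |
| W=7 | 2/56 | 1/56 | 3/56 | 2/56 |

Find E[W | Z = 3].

P(Z = 3) = 15/56.
Σ W·P over the event = 1·(5/56) + 2·(2/56) + 3·(5/56) + 7·(3/56) = 45/56.
E[W | Z = 3] = (45/56) / (15/56) = 3.

3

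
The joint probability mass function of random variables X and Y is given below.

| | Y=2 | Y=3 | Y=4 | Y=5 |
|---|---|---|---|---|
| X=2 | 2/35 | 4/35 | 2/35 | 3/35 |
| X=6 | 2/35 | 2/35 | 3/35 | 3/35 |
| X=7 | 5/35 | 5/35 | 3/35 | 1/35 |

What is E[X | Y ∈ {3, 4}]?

98/19

P(Y ∈ {3, 4}) = 19/35.
Σ X·P over the event = 2·(4/35) + 2·(2/35) + 6·(2/35) + 6·(3/35) + 7·(5/35) + 7·(3/35) = 14/5.
E[X | Y ∈ {3, 4}] = (14/5) / (19/35) = 98/19.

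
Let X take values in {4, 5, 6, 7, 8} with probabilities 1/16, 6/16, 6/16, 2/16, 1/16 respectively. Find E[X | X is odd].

P(X is odd) = 1/2.
Σ over the event: 5·3/8 + 7·1/8 = 11/4.
E[X | X is odd] = (11/4) / (1/2) = 11/2.

11/2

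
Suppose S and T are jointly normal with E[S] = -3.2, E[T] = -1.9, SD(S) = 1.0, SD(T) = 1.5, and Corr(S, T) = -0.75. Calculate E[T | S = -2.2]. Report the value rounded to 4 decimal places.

-3.0250

E[T | S=x] = μ_T + ρ(σ_T/σ_S)(x − μ_S) for jointly normal variables.
E[T | S=-2.2] = -1.9 + (-0.75)·(1.5/1.0)·(-2.2 − (-3.2)) = -1.9 + (-1.125)·(1) = -3.0250.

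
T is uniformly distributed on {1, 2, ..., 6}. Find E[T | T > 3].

Given T > 3, T is equally likely to be any of {4, 5, 6}.
E[T | T > 3] = (4 + 5 + 6) / 3 = 5.

5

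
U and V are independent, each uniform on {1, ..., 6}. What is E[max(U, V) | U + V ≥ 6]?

67/13

P(U + V ≥ 6) = 13/18.
Summing max(U,V)·P(x,y) over outcomes with U + V ≥ 6 gives 67/18.
E[max(U, V) | U + V ≥ 6] = (67/18) / (13/18) = 67/13.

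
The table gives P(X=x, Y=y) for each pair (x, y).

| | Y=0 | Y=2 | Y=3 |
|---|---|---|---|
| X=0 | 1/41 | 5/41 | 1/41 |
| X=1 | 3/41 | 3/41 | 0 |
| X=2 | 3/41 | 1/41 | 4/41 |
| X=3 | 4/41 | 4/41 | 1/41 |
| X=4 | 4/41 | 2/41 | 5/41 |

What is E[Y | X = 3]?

P(X = 3) = 9/41.
Σ Y·P over the event = 0·(4/41) + 2·(4/41) + 3·(1/41) = 11/41.
E[Y | X = 3] = (11/41) / (9/41) = 11/9.

11/9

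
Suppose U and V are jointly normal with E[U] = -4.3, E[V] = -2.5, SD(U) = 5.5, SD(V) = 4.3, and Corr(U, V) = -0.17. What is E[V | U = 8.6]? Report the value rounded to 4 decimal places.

-4.2145

For a bivariate normal, E[V | U=x] = μ_V + ρ·(σ_V/σ_U)·(x − μ_U).
E[V | U=8.6] = -2.5 + (-0.17)·(4.3/5.5)·(8.6 − (-4.3)) = -2.5 + (-0.13291)·(12.9) = -4.2145.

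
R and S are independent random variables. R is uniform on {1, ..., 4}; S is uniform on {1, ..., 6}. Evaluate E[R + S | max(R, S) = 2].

Outcomes with max(R, S) = 2: (1,2), (2,1), (2,2), each with probability 1/24.
E[R + S | max(R, S) = 2] = (3 + 3 + 4) / 3 = 10/3.

10/3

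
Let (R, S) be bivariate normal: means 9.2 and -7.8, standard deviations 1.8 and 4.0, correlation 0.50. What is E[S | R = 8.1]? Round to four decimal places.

-9.0222

The regression of S on R has slope ρ·σ_S/σ_R and passes through (μ_R, μ_S).
E[S | R=8.1] = -7.8 + (0.50)·(4.0/1.8)·(8.1 − (9.2)) = -7.8 + (1.1111)·(-1.1) = -9.0222.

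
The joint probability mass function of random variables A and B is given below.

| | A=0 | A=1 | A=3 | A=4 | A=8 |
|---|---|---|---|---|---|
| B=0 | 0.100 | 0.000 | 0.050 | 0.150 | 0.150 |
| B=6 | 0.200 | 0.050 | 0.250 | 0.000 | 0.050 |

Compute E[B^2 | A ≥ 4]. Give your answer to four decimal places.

5.1429

P(A ≥ 4) = 0.350.
Summing B^2·P(A=x,B=y) over the conditioning event gives 1.800.
E[B^2 | A ≥ 4] = (1.800) / (0.350) = 5.1429.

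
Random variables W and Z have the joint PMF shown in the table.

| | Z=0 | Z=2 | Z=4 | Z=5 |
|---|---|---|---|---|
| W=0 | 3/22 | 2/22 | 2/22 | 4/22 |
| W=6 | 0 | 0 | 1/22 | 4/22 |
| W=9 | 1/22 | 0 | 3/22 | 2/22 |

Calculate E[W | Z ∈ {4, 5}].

75/16

P(Z ∈ {4, 5}) = 8/11.
Σ W·P over the event = 0·(2/22) + 0·(4/22) + 6·(1/22) + 6·(4/22) + 9·(3/22) + 9·(2/22) = 75/22.
E[W | Z ∈ {4, 5}] = (75/22) / (8/11) = 75/16.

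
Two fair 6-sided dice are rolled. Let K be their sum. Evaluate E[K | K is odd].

7

P(K is odd) = 1/2.
Σ over the event: 3·1/18 + 5·1/9 + 7·1/6 + 9·1/9 + 11·1/18 = 7/2.
E[K | K is odd] = (7/2) / (1/2) = 7.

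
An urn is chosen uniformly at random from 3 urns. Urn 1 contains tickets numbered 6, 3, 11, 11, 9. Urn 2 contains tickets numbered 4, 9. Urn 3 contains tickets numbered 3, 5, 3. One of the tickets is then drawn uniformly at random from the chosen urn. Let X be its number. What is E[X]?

E[X | urn 1] = (6+3+11+11+9)/5 = 8.
E[X | urn 2] = (4+9)/2 = 13/2.
E[X | urn 3] = (3+5+3)/3 = 11/3.
By the law of total expectation,
E[X] = (1/3)·(8) + (1/3)·(13/2) + (1/3)·(11/3) = 109/18.

109/18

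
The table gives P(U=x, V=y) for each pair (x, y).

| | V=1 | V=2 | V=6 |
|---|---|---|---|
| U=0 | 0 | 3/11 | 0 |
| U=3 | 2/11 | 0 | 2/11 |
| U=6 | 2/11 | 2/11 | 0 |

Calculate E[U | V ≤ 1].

9/2

P(V ≤ 1) = 4/11.
Σ U·P over the event = 3·(2/11) + 6·(2/11) = 18/11.
E[U | V ≤ 1] = (18/11) / (4/11) = 9/2.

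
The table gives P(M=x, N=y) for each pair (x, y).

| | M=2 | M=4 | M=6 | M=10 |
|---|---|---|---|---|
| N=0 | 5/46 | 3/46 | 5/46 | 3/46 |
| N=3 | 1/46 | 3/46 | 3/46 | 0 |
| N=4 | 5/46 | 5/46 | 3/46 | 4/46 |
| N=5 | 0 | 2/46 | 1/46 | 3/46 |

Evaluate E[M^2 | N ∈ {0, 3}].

P(N ∈ {0, 3}) = 1/2.
Σ M^2·P over the event = 4·(5/46) + 4·(1/46) + 16·(3/46) + 16·(3/46) + 36·(5/46) + 36·(3/46) + 100·(3/46) = 354/23.
E[M^2 | N ∈ {0, 3}] = (354/23) / (1/2) = 708/23.

708/23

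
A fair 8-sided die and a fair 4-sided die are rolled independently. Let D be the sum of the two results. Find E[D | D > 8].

10

P(D > 8) = 5/16.
Σ over the event: 9·1/8 + 10·3/32 + 11·1/16 + 12·1/32 = 25/8.
E[D | D > 8] = (25/8) / (5/16) = 10.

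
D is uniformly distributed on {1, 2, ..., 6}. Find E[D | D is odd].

Given D is odd, D is equally likely to be any of {1, 3, 5}.
E[D | D is odd] = (1 + 3 + 5) / 3 = 3.

3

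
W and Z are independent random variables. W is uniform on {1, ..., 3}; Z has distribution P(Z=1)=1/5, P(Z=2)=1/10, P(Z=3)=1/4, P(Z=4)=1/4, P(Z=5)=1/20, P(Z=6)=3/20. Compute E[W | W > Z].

13/5

P(W > Z) = 1/6.
Summing W·P(x,y) over outcomes with W > Z gives 13/30.
E[W | W > Z] = (13/30) / (1/6) = 13/5.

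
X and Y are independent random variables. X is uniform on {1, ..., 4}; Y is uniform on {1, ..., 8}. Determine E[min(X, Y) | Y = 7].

Outcomes with Y = 7: (1,7), (2,7), (3,7), (4,7), each with probability 1/32.
E[min(X, Y) | Y = 7] = (1 + 2 + 3 + 4) / 4 = 5/2.

5/2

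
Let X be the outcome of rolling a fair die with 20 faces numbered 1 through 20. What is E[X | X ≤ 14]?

P(X ≤ 14) = 7/10.
E[X | X ≤ 14] = (21/4) / (7/10) = 15/2.

15/2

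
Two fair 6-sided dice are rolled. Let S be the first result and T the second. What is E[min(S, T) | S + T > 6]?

23/7

P(S + T > 6) = 7/12.
Summing min(S,T)·P(x,y) over outcomes with S + T > 6 gives 23/12.
E[min(S, T) | S + T > 6] = (23/12) / (7/12) = 23/7.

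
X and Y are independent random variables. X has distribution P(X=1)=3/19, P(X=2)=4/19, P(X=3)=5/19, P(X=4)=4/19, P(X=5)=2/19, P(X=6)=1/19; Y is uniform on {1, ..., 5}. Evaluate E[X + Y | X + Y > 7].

200/23

P(X + Y > 7) = 23/95.
Summing (X+Y)·P(x,y) over outcomes with X + Y > 7 gives 40/19.
E[X + Y | X + Y > 7] = (40/19) / (23/95) = 200/23.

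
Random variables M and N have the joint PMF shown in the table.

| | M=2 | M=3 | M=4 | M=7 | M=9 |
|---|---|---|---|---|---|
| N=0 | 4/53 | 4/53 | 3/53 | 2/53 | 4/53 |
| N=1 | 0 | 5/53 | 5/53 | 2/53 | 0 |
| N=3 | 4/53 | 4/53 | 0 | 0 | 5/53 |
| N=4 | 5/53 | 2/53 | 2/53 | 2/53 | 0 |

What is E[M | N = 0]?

P(N = 0) = 17/53.
Summing M·P(M=x,N=y) over the conditioning event gives 82/53.
E[M | N = 0] = (82/53) / (17/53) = 82/17.

82/17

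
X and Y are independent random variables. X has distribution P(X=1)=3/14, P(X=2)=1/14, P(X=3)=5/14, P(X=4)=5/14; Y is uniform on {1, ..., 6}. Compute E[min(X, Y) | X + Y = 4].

P(X + Y = 4) = 3/28.
Summing min(X,Y)·P(x,y) over outcomes with X + Y = 4 gives 5/42.
E[min(X, Y) | X + Y = 4] = (5/42) / (3/28) = 10/9.

10/9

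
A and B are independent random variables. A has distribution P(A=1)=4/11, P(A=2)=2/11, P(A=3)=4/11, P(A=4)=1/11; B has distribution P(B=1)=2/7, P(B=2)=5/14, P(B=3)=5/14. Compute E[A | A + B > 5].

10/3

P(A + B > 5) = 15/77.
Summing A·P(x,y) over outcomes with A + B > 5 gives 50/77.
E[A | A + B > 5] = (50/77) / (15/77) = 10/3.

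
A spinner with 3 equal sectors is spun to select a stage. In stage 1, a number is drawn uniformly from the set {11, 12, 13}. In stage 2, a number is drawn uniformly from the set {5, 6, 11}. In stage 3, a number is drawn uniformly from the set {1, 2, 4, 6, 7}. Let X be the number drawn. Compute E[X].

E[X | stage 1] = (11+12+13)/3 = 12.
E[X | stage 2] = (5+6+11)/3 = 22/3.
E[X | stage 3] = (1+2+4+6+7)/5 = 4.
E[X] = (1/3)·(12) + (1/3)·(22/3) + (1/3)·(4) = 70/9.

70/9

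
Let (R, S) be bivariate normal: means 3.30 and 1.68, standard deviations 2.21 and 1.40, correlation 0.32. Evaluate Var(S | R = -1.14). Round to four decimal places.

Var(S | R=x) = (1 − ρ²)·σ_S².
Var(S | R=-1.14) = (1.40)²·(1 − (0.32)²) = 1.96·0.8976 = 1.7593.

1.7593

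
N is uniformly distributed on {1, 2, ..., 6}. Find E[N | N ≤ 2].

3/2

Given N ≤ 2, N is equally likely to be any of {1, 2}.
E[N | N ≤ 2] = (1 + 2) / 2 = 3/2.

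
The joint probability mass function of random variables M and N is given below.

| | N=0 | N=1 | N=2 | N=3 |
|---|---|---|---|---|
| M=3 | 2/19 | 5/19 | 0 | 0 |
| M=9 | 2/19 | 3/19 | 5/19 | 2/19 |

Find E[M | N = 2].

P(N = 2) = 5/19.
Σ M·P over the event = 9·(5/19) = 45/19.
E[M | N = 2] = (45/19) / (5/19) = 9.

9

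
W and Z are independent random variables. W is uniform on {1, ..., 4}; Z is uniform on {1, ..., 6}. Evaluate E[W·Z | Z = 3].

Outcomes with Z = 3: (1,3), (2,3), (3,3), (4,3), each with probability 1/24.
E[W·Z | Z = 3] = (3 + 6 + 9 + 12) / 4 = 15/2.

15/2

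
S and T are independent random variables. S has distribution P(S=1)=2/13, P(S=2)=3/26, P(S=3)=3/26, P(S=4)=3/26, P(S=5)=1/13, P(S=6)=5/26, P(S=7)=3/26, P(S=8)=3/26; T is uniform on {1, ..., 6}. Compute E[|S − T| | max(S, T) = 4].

P(max(S, T) = 4) = 11/78.
Summing |S−T|·P(x,y) over outcomes with max(S, T) = 4 gives 1/4.
E[|S − T| | max(S, T) = 4] = (1/4) / (11/78) = 39/22.

39/22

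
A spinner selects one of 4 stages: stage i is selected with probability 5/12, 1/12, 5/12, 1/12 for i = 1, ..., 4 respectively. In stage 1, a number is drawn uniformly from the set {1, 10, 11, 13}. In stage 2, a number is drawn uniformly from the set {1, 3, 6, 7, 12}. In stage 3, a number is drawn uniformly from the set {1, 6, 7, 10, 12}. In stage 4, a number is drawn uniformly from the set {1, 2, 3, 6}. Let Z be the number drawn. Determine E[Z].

E[Z | stage 1] = (1+10+11+13)/4 = 35/4.
E[Z | stage 2] = (1+3+6+7+12)/5 = 29/5.
E[Z | stage 3] = (1+6+7+10+12)/5 = 36/5.
E[Z | stage 4] = (1+2+3+6)/4 = 3.
E[Z] = (5/12)·(35/4) + (1/12)·(29/5) + (5/12)·(36/5) + (1/12)·(3) = 1771/240.

1771/240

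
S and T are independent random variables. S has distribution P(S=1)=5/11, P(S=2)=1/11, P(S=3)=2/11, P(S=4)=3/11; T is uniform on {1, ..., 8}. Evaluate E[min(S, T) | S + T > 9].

P(S + T > 9) = 7/44.
Summing min(S,T)·P(x,y) over outcomes with S + T > 9 gives 25/44.
E[min(S, T) | S + T > 9] = (25/44) / (7/44) = 25/7.

25/7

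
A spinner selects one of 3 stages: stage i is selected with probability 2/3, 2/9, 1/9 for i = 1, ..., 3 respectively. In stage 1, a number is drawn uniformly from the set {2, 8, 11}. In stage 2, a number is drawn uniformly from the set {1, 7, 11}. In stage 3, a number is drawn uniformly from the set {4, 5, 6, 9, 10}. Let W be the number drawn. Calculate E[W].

E[W | stage 1] = (2+8+11)/3 = 7.
E[W | stage 2] = (1+7+11)/3 = 19/3.
E[W | stage 3] = (4+5+6+9+10)/5 = 34/5.
By the law of total expectation,
E[W] = (2/3)·(7) + (2/9)·(19/3) + (1/9)·(34/5) = 922/135.

922/135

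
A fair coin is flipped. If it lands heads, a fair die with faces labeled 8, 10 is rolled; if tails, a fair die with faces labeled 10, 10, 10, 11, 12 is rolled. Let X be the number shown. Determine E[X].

49/5

E[X | heads] = (8+10)/2 = 9.
E[X | tails] = (10+10+10+11+12)/5 = 53/5.
E[X] = (1/2)·(9) + (1/2)·(53/5) = 49/5.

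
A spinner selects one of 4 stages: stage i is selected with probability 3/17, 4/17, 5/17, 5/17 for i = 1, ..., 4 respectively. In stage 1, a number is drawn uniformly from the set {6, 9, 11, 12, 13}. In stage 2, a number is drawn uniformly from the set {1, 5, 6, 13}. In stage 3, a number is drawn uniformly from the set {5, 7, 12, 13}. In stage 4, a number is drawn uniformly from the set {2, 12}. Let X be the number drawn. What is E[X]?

161/20

E[X | stage 1] = (6+9+11+12+13)/5 = 51/5.
E[X | stage 2] = (1+5+6+13)/4 = 25/4.
E[X | stage 3] = (5+7+12+13)/4 = 37/4.
E[X | stage 4] = (2+12)/2 = 7.
E[X] = (3/17)·(51/5) + (4/17)·(25/4) + (5/17)·(37/4) + (5/17)·(7) = 161/20.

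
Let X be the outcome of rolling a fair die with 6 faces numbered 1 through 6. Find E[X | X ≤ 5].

Given X ≤ 5, X is equally likely to be any of {1, 2, 3, 4, 5}.
E[X | X ≤ 5] = (1 + 2 + 3 + 4 + 5) / 5 = 3.

3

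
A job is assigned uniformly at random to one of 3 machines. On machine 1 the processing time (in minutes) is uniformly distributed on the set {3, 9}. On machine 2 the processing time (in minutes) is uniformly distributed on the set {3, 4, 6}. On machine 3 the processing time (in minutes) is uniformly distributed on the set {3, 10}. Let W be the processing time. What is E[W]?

101/18

E[W | machine 1] = (3+9)/2 = 6.
E[W | machine 2] = (3+4+6)/3 = 13/3.
E[W | machine 3] = (3+10)/2 = 13/2.
By the law of total expectation,
E[W] = (1/3)·(6) + (1/3)·(13/3) + (1/3)·(13/2) = 101/18.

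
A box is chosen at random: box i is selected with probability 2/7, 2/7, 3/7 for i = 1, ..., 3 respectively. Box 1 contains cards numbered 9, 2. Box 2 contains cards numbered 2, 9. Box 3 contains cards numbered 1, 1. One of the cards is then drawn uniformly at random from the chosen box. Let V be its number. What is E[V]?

25/7

E[V | box 1] = (9+2)/2 = 11/2.
E[V | box 2] = (2+9)/2 = 11/2.
E[V | box 3] = (1+1)/2 = 1.
E[V] = (2/7)·(11/2) + (2/7)·(11/2) + (3/7)·(1) = 25/7.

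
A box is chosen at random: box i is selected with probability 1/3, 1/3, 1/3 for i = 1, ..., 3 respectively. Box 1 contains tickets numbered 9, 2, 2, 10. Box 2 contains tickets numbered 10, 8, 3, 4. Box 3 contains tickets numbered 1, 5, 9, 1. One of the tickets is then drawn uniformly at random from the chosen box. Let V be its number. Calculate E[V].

E[V | box 1] = (9+2+2+10)/4 = 23/4.
E[V | box 2] = (10+8+3+4)/4 = 25/4.
E[V | box 3] = (1+5+9+1)/4 = 4.
E[V] = (1/3)·(23/4) + (1/3)·(25/4) + (1/3)·(4) = 16/3.

16/3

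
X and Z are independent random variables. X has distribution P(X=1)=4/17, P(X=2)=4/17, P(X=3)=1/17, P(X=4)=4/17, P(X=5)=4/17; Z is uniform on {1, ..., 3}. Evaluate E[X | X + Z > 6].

14/3

P(X + Z > 6) = 4/17.
Summing X·P(x,y) over outcomes with X + Z > 6 gives 56/51.
E[X | X + Z > 6] = (56/51) / (4/17) = 14/3.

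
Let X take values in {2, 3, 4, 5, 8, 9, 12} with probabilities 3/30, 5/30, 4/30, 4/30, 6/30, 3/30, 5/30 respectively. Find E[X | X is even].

65/9

P(X is even) = 3/5.
Σ over the event: 2·1/10 + 4·2/15 + 8·1/5 + 12·1/6 = 13/3.
E[X | X is even] = (13/3) / (3/5) = 65/9.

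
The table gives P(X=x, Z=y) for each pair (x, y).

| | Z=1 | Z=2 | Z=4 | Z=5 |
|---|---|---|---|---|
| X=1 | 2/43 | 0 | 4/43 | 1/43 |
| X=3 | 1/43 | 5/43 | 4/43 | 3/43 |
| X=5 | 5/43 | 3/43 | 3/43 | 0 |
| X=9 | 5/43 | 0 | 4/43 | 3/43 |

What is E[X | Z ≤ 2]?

P(Z ≤ 2) = 21/43.
Σ X·P over the event = 1·(2/43) + 3·(1/43) + 3·(5/43) + 5·(5/43) + 5·(3/43) + 9·(5/43) = 105/43.
E[X | Z ≤ 2] = (105/43) / (21/43) = 5.

5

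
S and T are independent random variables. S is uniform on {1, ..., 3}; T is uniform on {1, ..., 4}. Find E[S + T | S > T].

4

Outcomes with S > T: (2,1), (3,1), (3,2), each with probability 1/12.
E[S + T | S > T] = (3 + 4 + 5) / 3 = 4.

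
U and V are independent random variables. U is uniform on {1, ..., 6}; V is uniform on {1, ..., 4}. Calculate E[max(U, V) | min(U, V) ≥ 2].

64/15

P(min(U, V) ≥ 2) = 5/8.
Summing max(U,V)·P(x,y) over outcomes with min(U, V) ≥ 2 gives 8/3.
E[max(U, V) | min(U, V) ≥ 2] = (8/3) / (5/8) = 64/15.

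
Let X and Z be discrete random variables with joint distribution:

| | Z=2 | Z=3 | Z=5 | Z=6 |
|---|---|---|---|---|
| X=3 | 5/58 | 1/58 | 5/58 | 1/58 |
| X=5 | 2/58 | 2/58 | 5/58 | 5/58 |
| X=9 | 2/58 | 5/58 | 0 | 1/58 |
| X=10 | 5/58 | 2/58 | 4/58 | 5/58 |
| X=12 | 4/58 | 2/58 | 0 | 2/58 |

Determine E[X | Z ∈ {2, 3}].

81/10

P(Z ∈ {2, 3}) = 15/29.
Summing X·P(X=x,Z=y) over the conditioning event gives 243/58.
E[X | Z ∈ {2, 3}] = (243/58) / (15/29) = 81/10.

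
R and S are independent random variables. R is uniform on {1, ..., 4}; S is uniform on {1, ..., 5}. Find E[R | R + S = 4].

2

Outcomes with R + S = 4: (1,3), (2,2), (3,1), each with probability 1/20.
E[R | R + S = 4] = (1 + 2 + 3) / 3 = 2.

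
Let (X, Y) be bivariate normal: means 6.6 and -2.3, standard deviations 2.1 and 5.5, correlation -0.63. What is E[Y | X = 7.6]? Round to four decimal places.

-3.9500

E[Y | X=x] = μ_Y + ρ(σ_Y/σ_X)(x − μ_X) for jointly normal variables.
E[Y | X=7.6] = -2.3 + (-0.63)·(5.5/2.1)·(7.6 − (6.6)) = -2.3 + (-1.65)·(1) = -3.9500.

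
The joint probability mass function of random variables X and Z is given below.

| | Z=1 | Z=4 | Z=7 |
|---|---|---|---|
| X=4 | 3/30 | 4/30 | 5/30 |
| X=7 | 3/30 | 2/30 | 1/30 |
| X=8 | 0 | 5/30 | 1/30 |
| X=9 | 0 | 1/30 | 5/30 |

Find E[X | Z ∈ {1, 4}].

56/9

P(Z ∈ {1, 4}) = 3/5.
Σ X·P over the event = 4·(3/30) + 4·(4/30) + 7·(3/30) + 7·(2/30) + 8·(5/30) + 9·(1/30) = 56/15.
E[X | Z ∈ {1, 4}] = (56/15) / (3/5) = 56/9.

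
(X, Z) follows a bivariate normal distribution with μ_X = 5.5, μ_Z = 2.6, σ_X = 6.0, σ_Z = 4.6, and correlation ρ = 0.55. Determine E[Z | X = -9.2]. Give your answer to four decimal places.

-3.5985

For a bivariate normal, E[Z | X=x] = μ_Z + ρ·(σ_Z/σ_X)·(x − μ_X).
E[Z | X=-9.2] = 2.6 + (0.55)·(4.6/6.0)·(-9.2 − (5.5)) = 2.6 + (0.42167)·(-14.7) = -3.5985.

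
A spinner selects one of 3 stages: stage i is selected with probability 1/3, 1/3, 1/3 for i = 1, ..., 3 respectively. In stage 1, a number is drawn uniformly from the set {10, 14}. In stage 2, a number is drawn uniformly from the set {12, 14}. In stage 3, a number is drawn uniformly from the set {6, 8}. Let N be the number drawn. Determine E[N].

32/3

E[N | stage 1] = (10+14)/2 = 12.
E[N | stage 2] = (12+14)/2 = 13.
E[N | stage 3] = (6+8)/2 = 7.
By the law of total expectation,
E[N] = (1/3)·(12) + (1/3)·(13) + (1/3)·(7) = 32/3.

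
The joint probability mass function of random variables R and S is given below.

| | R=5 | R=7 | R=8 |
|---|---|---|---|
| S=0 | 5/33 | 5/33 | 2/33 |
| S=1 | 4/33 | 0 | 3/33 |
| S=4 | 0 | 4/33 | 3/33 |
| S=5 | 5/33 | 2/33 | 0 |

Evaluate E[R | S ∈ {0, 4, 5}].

167/26

P(S ∈ {0, 4, 5}) = 26/33.
Σ R·P over the event = 5·(5/33) + 5·(5/33) + 7·(5/33) + 7·(4/33) + 7·(2/33) + 8·(2/33) + 8·(3/33) = 167/33.
E[R | S ∈ {0, 4, 5}] = (167/33) / (26/33) = 167/26.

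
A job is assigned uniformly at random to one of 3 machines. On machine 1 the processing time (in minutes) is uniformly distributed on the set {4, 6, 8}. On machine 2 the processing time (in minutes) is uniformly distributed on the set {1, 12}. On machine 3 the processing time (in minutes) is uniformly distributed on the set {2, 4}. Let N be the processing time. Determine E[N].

E[N | machine 1] = (4+6+8)/3 = 6.
E[N | machine 2] = (1+12)/2 = 13/2.
E[N | machine 3] = (2+4)/2 = 3.
E[N] = (1/3)·(6) + (1/3)·(13/2) + (1/3)·(3) = 31/6.

31/6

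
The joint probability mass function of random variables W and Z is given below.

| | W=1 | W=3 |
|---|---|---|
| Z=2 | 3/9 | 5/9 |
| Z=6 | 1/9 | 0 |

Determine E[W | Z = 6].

1

P(Z = 6) = 1/9.
Summing W·P(W=x,Z=y) over the conditioning event gives 1/9.
E[W | Z = 6] = (1/9) / (1/9) = 1.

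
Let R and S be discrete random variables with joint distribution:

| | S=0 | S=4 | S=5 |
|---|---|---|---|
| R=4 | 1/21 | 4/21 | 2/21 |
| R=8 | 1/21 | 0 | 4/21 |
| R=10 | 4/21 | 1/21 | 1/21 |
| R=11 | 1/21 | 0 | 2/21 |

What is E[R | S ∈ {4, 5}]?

P(S ∈ {4, 5}) = 2/3.
Σ R·P over the event = 4·(4/21) + 4·(2/21) + 8·(4/21) + 10·(1/21) + 10·(1/21) + 11·(2/21) = 14/3.
E[R | S ∈ {4, 5}] = (14/3) / (2/3) = 7.

7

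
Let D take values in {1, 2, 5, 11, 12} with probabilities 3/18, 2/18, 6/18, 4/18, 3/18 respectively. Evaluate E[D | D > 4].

P(D > 4) = 13/18.
Σ over the event: 5·1/3 + 11·2/9 + 12·1/6 = 55/9.
E[D | D > 4] = (55/9) / (13/18) = 110/13.

110/13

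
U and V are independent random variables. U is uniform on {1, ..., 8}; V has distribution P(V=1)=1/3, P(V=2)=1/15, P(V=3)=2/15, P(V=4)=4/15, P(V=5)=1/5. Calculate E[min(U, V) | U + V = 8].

38/15

P(U + V = 8) = 1/8.
Summing min(U,V)·P(x,y) over outcomes with U + V = 8 gives 19/60.
E[min(U, V) | U + V = 8] = (19/60) / (1/8) = 38/15.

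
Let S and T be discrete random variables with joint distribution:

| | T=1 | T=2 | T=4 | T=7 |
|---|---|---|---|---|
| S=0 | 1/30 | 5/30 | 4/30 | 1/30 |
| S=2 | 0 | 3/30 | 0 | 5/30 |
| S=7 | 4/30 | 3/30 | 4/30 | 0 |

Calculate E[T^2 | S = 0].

134/11

P(S = 0) = 11/30.
Σ T^2·P over the event = 1·(1/30) + 4·(5/30) + 16·(4/30) + 49·(1/30) = 67/15.
E[T^2 | S = 0] = (67/15) / (11/30) = 134/11.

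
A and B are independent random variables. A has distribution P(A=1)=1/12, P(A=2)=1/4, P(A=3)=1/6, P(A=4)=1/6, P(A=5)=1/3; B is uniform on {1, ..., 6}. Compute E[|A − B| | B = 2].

P(B = 2) = 1/6.
Summing |A−B|·P(x,y) over outcomes with B = 2 gives 19/72.
E[|A − B| | B = 2] = (19/72) / (1/6) = 19/12.

19/12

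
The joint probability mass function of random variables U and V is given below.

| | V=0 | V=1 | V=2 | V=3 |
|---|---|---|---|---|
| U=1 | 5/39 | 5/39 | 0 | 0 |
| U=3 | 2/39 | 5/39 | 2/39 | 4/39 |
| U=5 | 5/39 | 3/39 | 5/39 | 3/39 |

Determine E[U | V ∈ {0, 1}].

P(V ∈ {0, 1}) = 25/39.
Summing U·P(U=x,V=y) over the conditioning event gives 71/39.
E[U | V ∈ {0, 1}] = (71/39) / (25/39) = 71/25.

71/25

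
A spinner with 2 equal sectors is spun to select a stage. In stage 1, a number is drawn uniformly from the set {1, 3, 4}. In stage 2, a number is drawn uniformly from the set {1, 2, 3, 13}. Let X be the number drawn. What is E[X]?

E[X | stage 1] = (1+3+4)/3 = 8/3.
E[X | stage 2] = (1+2+3+13)/4 = 19/4.
By the law of total expectation,
E[X] = (1/2)·(8/3) + (1/2)·(19/4) = 89/24.

89/24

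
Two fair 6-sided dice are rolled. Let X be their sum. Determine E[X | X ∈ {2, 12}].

P(X ∈ {2, 12}) = 1/18.
Σ over the event: 2·1/36 + 12·1/36 = 7/18.
E[X | X ∈ {2, 12}] = (7/18) / (1/18) = 7.

7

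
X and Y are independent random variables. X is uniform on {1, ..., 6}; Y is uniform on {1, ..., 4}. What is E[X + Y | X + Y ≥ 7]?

Outcomes with X + Y ≥ 7: (3,4), (4,3), (4,4), (5,2), (5,3), (5,4), (6,1), (6,2), (6,3), (6,4), each with probability 1/24.
E[X + Y | X + Y ≥ 7] = (7 + 7 + 8 + 7 + 8 + 9 + 7 + 8 + 9 + 10) / 10 = 8.

8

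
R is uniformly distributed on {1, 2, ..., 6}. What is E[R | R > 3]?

5

Given R > 3, R is equally likely to be any of {4, 5, 6}.
E[R | R > 3] = (4 + 5 + 6) / 3 = 5.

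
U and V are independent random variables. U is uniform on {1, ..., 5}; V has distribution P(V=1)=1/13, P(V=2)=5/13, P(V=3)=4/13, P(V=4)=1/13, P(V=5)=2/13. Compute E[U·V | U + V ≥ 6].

P(U + V ≥ 6) = 37/65.
Summing UV·P(x,y) over outcomes with U + V ≥ 6 gives 89/13.
E[U·V | U + V ≥ 6] = (89/13) / (37/65) = 445/37.

445/37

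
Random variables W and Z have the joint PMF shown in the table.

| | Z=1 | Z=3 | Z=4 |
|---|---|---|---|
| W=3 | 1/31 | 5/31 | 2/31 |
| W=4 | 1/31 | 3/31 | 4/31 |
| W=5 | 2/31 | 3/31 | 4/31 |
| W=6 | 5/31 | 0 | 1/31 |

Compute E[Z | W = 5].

P(W = 5) = 9/31.
Σ Z·P over the event = 1·(2/31) + 3·(3/31) + 4·(4/31) = 27/31.
E[Z | W = 5] = (27/31) / (9/31) = 3.

3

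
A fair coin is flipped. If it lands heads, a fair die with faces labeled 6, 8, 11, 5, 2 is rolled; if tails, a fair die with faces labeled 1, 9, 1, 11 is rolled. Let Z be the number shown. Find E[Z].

119/20

E[Z | heads] = (6+8+11+5+2)/5 = 32/5.
E[Z | tails] = (1+9+1+11)/4 = 11/2.
By the law of total expectation,
E[Z] = (1/2)·(32/5) + (1/2)·(11/2) = 119/20.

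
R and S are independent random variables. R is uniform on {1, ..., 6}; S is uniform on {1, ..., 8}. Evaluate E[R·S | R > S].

P(R > S) = 5/16.
Summing RS·P(x,y) over outcomes with R > S gives 175/48.
E[R·S | R > S] = (175/48) / (5/16) = 35/3.

35/3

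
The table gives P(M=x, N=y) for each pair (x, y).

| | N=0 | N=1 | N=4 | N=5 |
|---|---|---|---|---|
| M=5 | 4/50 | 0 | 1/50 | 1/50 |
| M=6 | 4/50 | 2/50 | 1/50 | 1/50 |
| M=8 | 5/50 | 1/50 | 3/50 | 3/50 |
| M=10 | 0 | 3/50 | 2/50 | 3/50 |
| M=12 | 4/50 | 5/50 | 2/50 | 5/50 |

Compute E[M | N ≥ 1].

P(N ≥ 1) = 33/50.
Summing M·P(M=x,N=y) over the conditioning event gives 157/25.
E[M | N ≥ 1] = (157/25) / (33/50) = 314/33.

314/33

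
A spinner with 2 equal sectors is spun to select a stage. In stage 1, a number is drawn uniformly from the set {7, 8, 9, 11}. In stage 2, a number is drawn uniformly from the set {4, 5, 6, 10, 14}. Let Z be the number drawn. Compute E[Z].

331/40

E[Z | stage 1] = (7+8+9+11)/4 = 35/4.
E[Z | stage 2] = (4+5+6+10+14)/5 = 39/5.
By the law of total expectation,
E[Z] = (1/2)·(35/4) + (1/2)·(39/5) = 331/40.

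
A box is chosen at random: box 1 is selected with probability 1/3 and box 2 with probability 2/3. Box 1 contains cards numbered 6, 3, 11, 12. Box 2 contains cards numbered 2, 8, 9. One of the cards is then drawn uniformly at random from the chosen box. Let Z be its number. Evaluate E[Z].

E[Z | box 1] = (6+3+11+12)/4 = 8.
E[Z | box 2] = (2+8+9)/3 = 19/3.
E[Z] = (1/3)·(8) + (2/3)·(19/3) = 62/9.

62/9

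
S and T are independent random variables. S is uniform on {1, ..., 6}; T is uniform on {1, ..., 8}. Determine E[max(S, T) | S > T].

14/3

P(S > T) = 5/16.
Summing max(S,T)·P(x,y) over outcomes with S > T gives 35/24.
E[max(S, T) | S > T] = (35/24) / (5/16) = 14/3.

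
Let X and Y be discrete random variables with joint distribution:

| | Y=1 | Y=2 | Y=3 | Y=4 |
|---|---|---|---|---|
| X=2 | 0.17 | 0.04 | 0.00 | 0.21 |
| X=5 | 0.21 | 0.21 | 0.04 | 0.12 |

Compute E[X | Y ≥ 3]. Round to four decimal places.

P(Y ≥ 3) = 0.37.
Σ X·P over the event = 2·(0.21) + 5·(0.04) + 5·(0.12) = 1.22.
E[X | Y ≥ 3] = (1.22) / (0.37) = 3.2973.

3.2973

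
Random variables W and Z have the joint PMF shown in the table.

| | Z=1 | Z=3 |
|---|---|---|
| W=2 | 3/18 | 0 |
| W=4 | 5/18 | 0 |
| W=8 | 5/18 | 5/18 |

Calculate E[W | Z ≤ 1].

66/13

P(Z ≤ 1) = 13/18.
Σ W·P over the event = 2·(3/18) + 4·(5/18) + 8·(5/18) = 11/3.
E[W | Z ≤ 1] = (11/3) / (13/18) = 66/13.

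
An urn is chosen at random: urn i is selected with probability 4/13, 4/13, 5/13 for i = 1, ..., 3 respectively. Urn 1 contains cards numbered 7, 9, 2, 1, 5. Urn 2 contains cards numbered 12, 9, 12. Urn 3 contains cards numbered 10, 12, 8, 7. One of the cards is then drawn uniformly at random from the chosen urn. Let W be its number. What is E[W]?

2189/260

E[W | urn 1] = (7+9+2+1+5)/5 = 24/5.
E[W | urn 2] = (12+9+12)/3 = 11.
E[W | urn 3] = (10+12+8+7)/4 = 37/4.
E[W] = (4/13)·(24/5) + (4/13)·(11) + (5/13)·(37/4) = 2189/260.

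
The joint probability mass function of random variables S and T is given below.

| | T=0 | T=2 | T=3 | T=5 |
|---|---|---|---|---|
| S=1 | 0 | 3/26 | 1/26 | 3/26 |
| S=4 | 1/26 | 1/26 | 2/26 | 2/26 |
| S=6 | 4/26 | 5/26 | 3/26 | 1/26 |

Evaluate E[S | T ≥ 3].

11/3

P(T ≥ 3) = 6/13.
Σ S·P over the event = 1·(1/26) + 1·(3/26) + 4·(2/26) + 4·(2/26) + 6·(3/26) + 6·(1/26) = 22/13.
E[S | T ≥ 3] = (22/13) / (6/13) = 11/3.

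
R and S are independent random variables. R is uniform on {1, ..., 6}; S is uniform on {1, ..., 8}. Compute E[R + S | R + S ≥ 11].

12

Outcomes with R + S ≥ 11: (3,8), (4,7), (4,8), (5,6), (5,7), (5,8), (6,5), (6,6), (6,7), (6,8), each with probability 1/48.
E[R + S | R + S ≥ 11] = (11 + 11 + 12 + 11 + 12 + 13 + 11 + 12 + 13 + 14) / 10 = 12.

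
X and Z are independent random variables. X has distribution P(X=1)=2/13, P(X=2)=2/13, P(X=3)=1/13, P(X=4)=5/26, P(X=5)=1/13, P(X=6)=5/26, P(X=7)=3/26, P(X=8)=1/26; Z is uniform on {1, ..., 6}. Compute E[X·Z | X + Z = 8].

P(X + Z = 8) = 7/52.
Summing XZ·P(x,y) over outcomes with X + Z = 8 gives 269/156.
E[X·Z | X + Z = 8] = (269/156) / (7/52) = 269/21.

269/21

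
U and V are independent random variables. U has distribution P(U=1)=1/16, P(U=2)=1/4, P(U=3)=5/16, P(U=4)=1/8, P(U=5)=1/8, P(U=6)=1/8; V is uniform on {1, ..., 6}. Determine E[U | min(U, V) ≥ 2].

P(min(U, V) ≥ 2) = 25/32.
Summing U·P(x,y) over outcomes with min(U, V) ≥ 2 gives 265/96.
E[U | min(U, V) ≥ 2] = (265/96) / (25/32) = 53/15.

53/15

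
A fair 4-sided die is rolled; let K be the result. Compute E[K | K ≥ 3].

7/2

Given K ≥ 3, K is equally likely to be any of {3, 4}.
E[K | K ≥ 3] = (3 + 4) / 2 = 7/2.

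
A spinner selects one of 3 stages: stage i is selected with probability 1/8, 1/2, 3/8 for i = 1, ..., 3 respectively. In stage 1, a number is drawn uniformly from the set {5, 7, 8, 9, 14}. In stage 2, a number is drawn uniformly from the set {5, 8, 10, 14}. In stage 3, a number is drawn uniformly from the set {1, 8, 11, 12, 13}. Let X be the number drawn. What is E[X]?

E[X | stage 1] = (5+7+8+9+14)/5 = 43/5.
E[X | stage 2] = (5+8+10+14)/4 = 37/4.
E[X | stage 3] = (1+8+11+12+13)/5 = 9.
By the law of total expectation,
E[X] = (1/8)·(43/5) + (1/2)·(37/4) + (3/8)·(9) = 363/40.

363/40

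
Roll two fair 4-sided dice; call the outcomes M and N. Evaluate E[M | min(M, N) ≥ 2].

P(min(M, N) ≥ 2) = 9/16.
Summing M·P(x,y) over outcomes with min(M, N) ≥ 2 gives 27/16.
E[M | min(M, N) ≥ 2] = (27/16) / (9/16) = 3.

3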